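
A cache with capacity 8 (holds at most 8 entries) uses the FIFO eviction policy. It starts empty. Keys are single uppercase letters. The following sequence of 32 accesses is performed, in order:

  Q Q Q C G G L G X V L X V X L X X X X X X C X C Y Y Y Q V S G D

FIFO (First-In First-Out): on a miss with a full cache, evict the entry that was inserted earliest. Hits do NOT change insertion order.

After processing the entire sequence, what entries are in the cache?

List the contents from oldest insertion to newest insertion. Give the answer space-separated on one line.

Answer: C G L X V Y S D

Derivation:
FIFO simulation (capacity=8):
  1. access Q: MISS. Cache (old->new): [Q]
  2. access Q: HIT. Cache (old->new): [Q]
  3. access Q: HIT. Cache (old->new): [Q]
  4. access C: MISS. Cache (old->new): [Q C]
  5. access G: MISS. Cache (old->new): [Q C G]
  6. access G: HIT. Cache (old->new): [Q C G]
  7. access L: MISS. Cache (old->new): [Q C G L]
  8. access G: HIT. Cache (old->new): [Q C G L]
  9. access X: MISS. Cache (old->new): [Q C G L X]
  10. access V: MISS. Cache (old->new): [Q C G L X V]
  11. access L: HIT. Cache (old->new): [Q C G L X V]
  12. access X: HIT. Cache (old->new): [Q C G L X V]
  13. access V: HIT. Cache (old->new): [Q C G L X V]
  14. access X: HIT. Cache (old->new): [Q C G L X V]
  15. access L: HIT. Cache (old->new): [Q C G L X V]
  16. access X: HIT. Cache (old->new): [Q C G L X V]
  17. access X: HIT. Cache (old->new): [Q C G L X V]
  18. access X: HIT. Cache (old->new): [Q C G L X V]
  19. access X: HIT. Cache (old->new): [Q C G L X V]
  20. access X: HIT. Cache (old->new): [Q C G L X V]
  21. access X: HIT. Cache (old->new): [Q C G L X V]
  22. access C: HIT. Cache (old->new): [Q C G L X V]
  23. access X: HIT. Cache (old->new): [Q C G L X V]
  24. access C: HIT. Cache (old->new): [Q C G L X V]
  25. access Y: MISS. Cache (old->new): [Q C G L X V Y]
  26. access Y: HIT. Cache (old->new): [Q C G L X V Y]
  27. access Y: HIT. Cache (old->new): [Q C G L X V Y]
  28. access Q: HIT. Cache (old->new): [Q C G L X V Y]
  29. access V: HIT. Cache (old->new): [Q C G L X V Y]
  30. access S: MISS. Cache (old->new): [Q C G L X V Y S]
  31. access G: HIT. Cache (old->new): [Q C G L X V Y S]
  32. access D: MISS, evict Q. Cache (old->new): [C G L X V Y S D]
Total: 23 hits, 9 misses, 1 evictions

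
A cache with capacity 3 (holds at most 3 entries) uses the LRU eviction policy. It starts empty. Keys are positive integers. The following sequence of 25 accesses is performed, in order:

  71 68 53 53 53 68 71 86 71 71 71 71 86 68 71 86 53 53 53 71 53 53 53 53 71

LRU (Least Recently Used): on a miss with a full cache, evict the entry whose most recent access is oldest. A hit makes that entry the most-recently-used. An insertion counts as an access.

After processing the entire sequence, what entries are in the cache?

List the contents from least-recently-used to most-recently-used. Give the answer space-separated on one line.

Answer: 86 53 71

Derivation:
LRU simulation (capacity=3):
  1. access 71: MISS. Cache (LRU->MRU): [71]
  2. access 68: MISS. Cache (LRU->MRU): [71 68]
  3. access 53: MISS. Cache (LRU->MRU): [71 68 53]
  4. access 53: HIT. Cache (LRU->MRU): [71 68 53]
  5. access 53: HIT. Cache (LRU->MRU): [71 68 53]
  6. access 68: HIT. Cache (LRU->MRU): [71 53 68]
  7. access 71: HIT. Cache (LRU->MRU): [53 68 71]
  8. access 86: MISS, evict 53. Cache (LRU->MRU): [68 71 86]
  9. access 71: HIT. Cache (LRU->MRU): [68 86 71]
  10. access 71: HIT. Cache (LRU->MRU): [68 86 71]
  11. access 71: HIT. Cache (LRU->MRU): [68 86 71]
  12. access 71: HIT. Cache (LRU->MRU): [68 86 71]
  13. access 86: HIT. Cache (LRU->MRU): [68 71 86]
  14. access 68: HIT. Cache (LRU->MRU): [71 86 68]
  15. access 71: HIT. Cache (LRU->MRU): [86 68 71]
  16. access 86: HIT. Cache (LRU->MRU): [68 71 86]
  17. access 53: MISS, evict 68. Cache (LRU->MRU): [71 86 53]
  18. access 53: HIT. Cache (LRU->MRU): [71 86 53]
  19. access 53: HIT. Cache (LRU->MRU): [71 86 53]
  20. access 71: HIT. Cache (LRU->MRU): [86 53 71]
  21. access 53: HIT. Cache (LRU->MRU): [86 71 53]
  22. access 53: HIT. Cache (LRU->MRU): [86 71 53]
  23. access 53: HIT. Cache (LRU->MRU): [86 71 53]
  24. access 53: HIT. Cache (LRU->MRU): [86 71 53]
  25. access 71: HIT. Cache (LRU->MRU): [86 53 71]
Total: 20 hits, 5 misses, 2 evictions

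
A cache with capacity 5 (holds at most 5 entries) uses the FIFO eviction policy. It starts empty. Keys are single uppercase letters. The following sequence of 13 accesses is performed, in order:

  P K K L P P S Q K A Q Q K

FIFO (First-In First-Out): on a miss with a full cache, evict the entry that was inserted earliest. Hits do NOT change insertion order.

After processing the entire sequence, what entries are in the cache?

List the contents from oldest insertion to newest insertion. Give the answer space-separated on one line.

Answer: K L S Q A

Derivation:
FIFO simulation (capacity=5):
  1. access P: MISS. Cache (old->new): [P]
  2. access K: MISS. Cache (old->new): [P K]
  3. access K: HIT. Cache (old->new): [P K]
  4. access L: MISS. Cache (old->new): [P K L]
  5. access P: HIT. Cache (old->new): [P K L]
  6. access P: HIT. Cache (old->new): [P K L]
  7. access S: MISS. Cache (old->new): [P K L S]
  8. access Q: MISS. Cache (old->new): [P K L S Q]
  9. access K: HIT. Cache (old->new): [P K L S Q]
  10. access A: MISS, evict P. Cache (old->new): [K L S Q A]
  11. access Q: HIT. Cache (old->new): [K L S Q A]
  12. access Q: HIT. Cache (old->new): [K L S Q A]
  13. access K: HIT. Cache (old->new): [K L S Q A]
Total: 7 hits, 6 misses, 1 evictions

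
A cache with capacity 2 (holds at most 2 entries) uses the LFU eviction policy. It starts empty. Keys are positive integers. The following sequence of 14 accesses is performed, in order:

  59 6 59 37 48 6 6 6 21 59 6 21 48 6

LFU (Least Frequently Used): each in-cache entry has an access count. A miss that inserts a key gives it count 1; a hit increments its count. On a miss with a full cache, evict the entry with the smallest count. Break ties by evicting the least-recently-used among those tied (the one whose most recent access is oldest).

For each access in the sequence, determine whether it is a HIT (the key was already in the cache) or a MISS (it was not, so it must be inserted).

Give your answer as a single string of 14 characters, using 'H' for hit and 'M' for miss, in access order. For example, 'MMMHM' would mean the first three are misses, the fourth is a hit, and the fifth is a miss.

Answer: MMHMMMHHMMHMMH

Derivation:
LFU simulation (capacity=2):
  1. access 59: MISS. Cache: [59(c=1)]
  2. access 6: MISS. Cache: [59(c=1) 6(c=1)]
  3. access 59: HIT, count now 2. Cache: [6(c=1) 59(c=2)]
  4. access 37: MISS, evict 6(c=1). Cache: [37(c=1) 59(c=2)]
  5. access 48: MISS, evict 37(c=1). Cache: [48(c=1) 59(c=2)]
  6. access 6: MISS, evict 48(c=1). Cache: [6(c=1) 59(c=2)]
  7. access 6: HIT, count now 2. Cache: [59(c=2) 6(c=2)]
  8. access 6: HIT, count now 3. Cache: [59(c=2) 6(c=3)]
  9. access 21: MISS, evict 59(c=2). Cache: [21(c=1) 6(c=3)]
  10. access 59: MISS, evict 21(c=1). Cache: [59(c=1) 6(c=3)]
  11. access 6: HIT, count now 4. Cache: [59(c=1) 6(c=4)]
  12. access 21: MISS, evict 59(c=1). Cache: [21(c=1) 6(c=4)]
  13. access 48: MISS, evict 21(c=1). Cache: [48(c=1) 6(c=4)]
  14. access 6: HIT, count now 5. Cache: [48(c=1) 6(c=5)]
Total: 5 hits, 9 misses, 7 evictions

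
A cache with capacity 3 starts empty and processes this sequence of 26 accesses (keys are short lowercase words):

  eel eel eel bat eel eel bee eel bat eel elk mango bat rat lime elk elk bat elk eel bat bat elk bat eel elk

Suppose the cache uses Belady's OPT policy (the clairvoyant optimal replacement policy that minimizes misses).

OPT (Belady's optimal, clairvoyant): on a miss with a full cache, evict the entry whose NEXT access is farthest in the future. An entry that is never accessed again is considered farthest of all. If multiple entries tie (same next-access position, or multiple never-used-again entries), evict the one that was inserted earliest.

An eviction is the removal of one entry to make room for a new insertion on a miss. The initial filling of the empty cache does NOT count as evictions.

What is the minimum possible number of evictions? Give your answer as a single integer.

Answer: 5

Derivation:
OPT (Belady) simulation (capacity=3):
  1. access eel: MISS. Cache: [eel]
  2. access eel: HIT. Next use of eel: step 3. Cache: [eel]
  3. access eel: HIT. Next use of eel: step 5. Cache: [eel]
  4. access bat: MISS. Cache: [eel bat]
  5. access eel: HIT. Next use of eel: step 6. Cache: [eel bat]
  6. access eel: HIT. Next use of eel: step 8. Cache: [eel bat]
  7. access bee: MISS. Cache: [eel bat bee]
  8. access eel: HIT. Next use of eel: step 10. Cache: [eel bat bee]
  9. access bat: HIT. Next use of bat: step 13. Cache: [eel bat bee]
  10. access eel: HIT. Next use of eel: step 20. Cache: [eel bat bee]
  11. access elk: MISS, evict bee (next use: never). Cache: [eel bat elk]
  12. access mango: MISS, evict eel (next use: step 20). Cache: [bat elk mango]
  13. access bat: HIT. Next use of bat: step 18. Cache: [bat elk mango]
  14. access rat: MISS, evict mango (next use: never). Cache: [bat elk rat]
  15. access lime: MISS, evict rat (next use: never). Cache: [bat elk lime]
  16. access elk: HIT. Next use of elk: step 17. Cache: [bat elk lime]
  17. access elk: HIT. Next use of elk: step 19. Cache: [bat elk lime]
  18. access bat: HIT. Next use of bat: step 21. Cache: [bat elk lime]
  19. access elk: HIT. Next use of elk: step 23. Cache: [bat elk lime]
  20. access eel: MISS, evict lime (next use: never). Cache: [bat elk eel]
  21. access bat: HIT. Next use of bat: step 22. Cache: [bat elk eel]
  22. access bat: HIT. Next use of bat: step 24. Cache: [bat elk eel]
  23. access elk: HIT. Next use of elk: step 26. Cache: [bat elk eel]
  24. access bat: HIT. Next use of bat: never. Cache: [bat elk eel]
  25. access eel: HIT. Next use of eel: never. Cache: [bat elk eel]
  26. access elk: HIT. Next use of elk: never. Cache: [bat elk eel]
Total: 18 hits, 8 misses, 5 evictions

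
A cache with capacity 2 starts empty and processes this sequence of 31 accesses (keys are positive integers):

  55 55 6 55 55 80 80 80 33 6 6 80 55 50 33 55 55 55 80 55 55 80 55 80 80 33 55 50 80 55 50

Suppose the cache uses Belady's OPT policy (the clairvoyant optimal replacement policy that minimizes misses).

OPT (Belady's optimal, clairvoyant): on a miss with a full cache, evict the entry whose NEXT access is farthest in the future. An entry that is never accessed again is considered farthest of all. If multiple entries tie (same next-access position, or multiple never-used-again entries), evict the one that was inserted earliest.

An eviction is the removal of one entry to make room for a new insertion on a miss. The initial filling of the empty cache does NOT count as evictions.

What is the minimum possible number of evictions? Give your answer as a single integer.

Answer: 11

Derivation:
OPT (Belady) simulation (capacity=2):
  1. access 55: MISS. Cache: [55]
  2. access 55: HIT. Next use of 55: step 4. Cache: [55]
  3. access 6: MISS. Cache: [55 6]
  4. access 55: HIT. Next use of 55: step 5. Cache: [55 6]
  5. access 55: HIT. Next use of 55: step 13. Cache: [55 6]
  6. access 80: MISS, evict 55 (next use: step 13). Cache: [6 80]
  7. access 80: HIT. Next use of 80: step 8. Cache: [6 80]
  8. access 80: HIT. Next use of 80: step 12. Cache: [6 80]
  9. access 33: MISS, evict 80 (next use: step 12). Cache: [6 33]
  10. access 6: HIT. Next use of 6: step 11. Cache: [6 33]
  11. access 6: HIT. Next use of 6: never. Cache: [6 33]
  12. access 80: MISS, evict 6 (next use: never). Cache: [33 80]
  13. access 55: MISS, evict 80 (next use: step 19). Cache: [33 55]
  14. access 50: MISS, evict 55 (next use: step 16). Cache: [33 50]
  15. access 33: HIT. Next use of 33: step 26. Cache: [33 50]
  16. access 55: MISS, evict 50 (next use: step 28). Cache: [33 55]
  17. access 55: HIT. Next use of 55: step 18. Cache: [33 55]
  18. access 55: HIT. Next use of 55: step 20. Cache: [33 55]
  19. access 80: MISS, evict 33 (next use: step 26). Cache: [55 80]
  20. access 55: HIT. Next use of 55: step 21. Cache: [55 80]
  21. access 55: HIT. Next use of 55: step 23. Cache: [55 80]
  22. access 80: HIT. Next use of 80: step 24. Cache: [55 80]
  23. access 55: HIT. Next use of 55: step 27. Cache: [55 80]
  24. access 80: HIT. Next use of 80: step 25. Cache: [55 80]
  25. access 80: HIT. Next use of 80: step 29. Cache: [55 80]
  26. access 33: MISS, evict 80 (next use: step 29). Cache: [55 33]
  27. access 55: HIT. Next use of 55: step 30. Cache: [55 33]
  28. access 50: MISS, evict 33 (next use: never). Cache: [55 50]
  29. access 80: MISS, evict 50 (next use: step 31). Cache: [55 80]
  30. access 55: HIT. Next use of 55: never. Cache: [55 80]
  31. access 50: MISS, evict 55 (next use: never). Cache: [80 50]
Total: 18 hits, 13 misses, 11 evictions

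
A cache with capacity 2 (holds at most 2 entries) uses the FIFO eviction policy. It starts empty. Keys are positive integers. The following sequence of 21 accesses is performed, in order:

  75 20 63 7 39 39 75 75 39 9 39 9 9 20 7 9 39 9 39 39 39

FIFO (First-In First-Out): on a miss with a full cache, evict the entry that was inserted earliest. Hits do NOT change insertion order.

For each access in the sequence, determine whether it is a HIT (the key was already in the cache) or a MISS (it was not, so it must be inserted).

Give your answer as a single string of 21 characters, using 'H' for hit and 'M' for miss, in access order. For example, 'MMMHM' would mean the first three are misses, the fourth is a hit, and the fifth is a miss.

FIFO simulation (capacity=2):
  1. access 75: MISS. Cache (old->new): [75]
  2. access 20: MISS. Cache (old->new): [75 20]
  3. access 63: MISS, evict 75. Cache (old->new): [20 63]
  4. access 7: MISS, evict 20. Cache (old->new): [63 7]
  5. access 39: MISS, evict 63. Cache (old->new): [7 39]
  6. access 39: HIT. Cache (old->new): [7 39]
  7. access 75: MISS, evict 7. Cache (old->new): [39 75]
  8. access 75: HIT. Cache (old->new): [39 75]
  9. access 39: HIT. Cache (old->new): [39 75]
  10. access 9: MISS, evict 39. Cache (old->new): [75 9]
  11. access 39: MISS, evict 75. Cache (old->new): [9 39]
  12. access 9: HIT. Cache (old->new): [9 39]
  13. access 9: HIT. Cache (old->new): [9 39]
  14. access 20: MISS, evict 9. Cache (old->new): [39 20]
  15. access 7: MISS, evict 39. Cache (old->new): [20 7]
  16. access 9: MISS, evict 20. Cache (old->new): [7 9]
  17. access 39: MISS, evict 7. Cache (old->new): [9 39]
  18. access 9: HIT. Cache (old->new): [9 39]
  19. access 39: HIT. Cache (old->new): [9 39]
  20. access 39: HIT. Cache (old->new): [9 39]
  21. access 39: HIT. Cache (old->new): [9 39]
Total: 9 hits, 12 misses, 10 evictions

Answer: MMMMMHMHHMMHHMMMMHHHH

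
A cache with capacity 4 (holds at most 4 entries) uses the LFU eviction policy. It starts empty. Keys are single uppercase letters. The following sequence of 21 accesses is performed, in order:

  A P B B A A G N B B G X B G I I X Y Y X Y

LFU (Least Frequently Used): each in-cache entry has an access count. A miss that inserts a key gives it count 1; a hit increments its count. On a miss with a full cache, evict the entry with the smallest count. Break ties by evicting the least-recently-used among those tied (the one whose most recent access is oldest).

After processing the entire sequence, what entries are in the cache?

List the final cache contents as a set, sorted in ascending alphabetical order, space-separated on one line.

LFU simulation (capacity=4):
  1. access A: MISS. Cache: [A(c=1)]
  2. access P: MISS. Cache: [A(c=1) P(c=1)]
  3. access B: MISS. Cache: [A(c=1) P(c=1) B(c=1)]
  4. access B: HIT, count now 2. Cache: [A(c=1) P(c=1) B(c=2)]
  5. access A: HIT, count now 2. Cache: [P(c=1) B(c=2) A(c=2)]
  6. access A: HIT, count now 3. Cache: [P(c=1) B(c=2) A(c=3)]
  7. access G: MISS. Cache: [P(c=1) G(c=1) B(c=2) A(c=3)]
  8. access N: MISS, evict P(c=1). Cache: [G(c=1) N(c=1) B(c=2) A(c=3)]
  9. access B: HIT, count now 3. Cache: [G(c=1) N(c=1) A(c=3) B(c=3)]
  10. access B: HIT, count now 4. Cache: [G(c=1) N(c=1) A(c=3) B(c=4)]
  11. access G: HIT, count now 2. Cache: [N(c=1) G(c=2) A(c=3) B(c=4)]
  12. access X: MISS, evict N(c=1). Cache: [X(c=1) G(c=2) A(c=3) B(c=4)]
  13. access B: HIT, count now 5. Cache: [X(c=1) G(c=2) A(c=3) B(c=5)]
  14. access G: HIT, count now 3. Cache: [X(c=1) A(c=3) G(c=3) B(c=5)]
  15. access I: MISS, evict X(c=1). Cache: [I(c=1) A(c=3) G(c=3) B(c=5)]
  16. access I: HIT, count now 2. Cache: [I(c=2) A(c=3) G(c=3) B(c=5)]
  17. access X: MISS, evict I(c=2). Cache: [X(c=1) A(c=3) G(c=3) B(c=5)]
  18. access Y: MISS, evict X(c=1). Cache: [Y(c=1) A(c=3) G(c=3) B(c=5)]
  19. access Y: HIT, count now 2. Cache: [Y(c=2) A(c=3) G(c=3) B(c=5)]
  20. access X: MISS, evict Y(c=2). Cache: [X(c=1) A(c=3) G(c=3) B(c=5)]
  21. access Y: MISS, evict X(c=1). Cache: [Y(c=1) A(c=3) G(c=3) B(c=5)]
Total: 10 hits, 11 misses, 7 evictions

Answer: A B G Y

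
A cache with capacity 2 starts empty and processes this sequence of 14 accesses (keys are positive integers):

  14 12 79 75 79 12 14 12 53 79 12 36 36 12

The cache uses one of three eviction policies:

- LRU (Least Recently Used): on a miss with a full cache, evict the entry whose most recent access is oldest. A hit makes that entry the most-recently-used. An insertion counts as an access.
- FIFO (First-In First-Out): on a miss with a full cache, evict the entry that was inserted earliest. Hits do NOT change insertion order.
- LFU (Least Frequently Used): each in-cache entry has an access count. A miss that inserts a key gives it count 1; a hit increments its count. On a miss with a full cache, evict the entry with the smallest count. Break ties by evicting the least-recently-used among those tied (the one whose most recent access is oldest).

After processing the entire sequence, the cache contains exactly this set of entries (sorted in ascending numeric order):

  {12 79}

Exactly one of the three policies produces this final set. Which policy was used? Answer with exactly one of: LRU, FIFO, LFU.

Simulating under each policy and comparing final sets:
  LRU: final set = {12 36} -> differs
  FIFO: final set = {12 36} -> differs
  LFU: final set = {12 79} -> MATCHES target
Only LFU produces the target set.

Answer: LFU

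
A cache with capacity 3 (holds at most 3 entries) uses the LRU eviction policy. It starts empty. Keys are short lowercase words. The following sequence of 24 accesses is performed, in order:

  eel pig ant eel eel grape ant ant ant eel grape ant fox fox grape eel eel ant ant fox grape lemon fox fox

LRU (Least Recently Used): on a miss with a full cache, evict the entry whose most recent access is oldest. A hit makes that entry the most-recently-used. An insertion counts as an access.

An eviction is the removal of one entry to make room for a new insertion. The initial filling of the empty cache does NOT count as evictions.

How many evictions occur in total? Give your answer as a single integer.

Answer: 7

Derivation:
LRU simulation (capacity=3):
  1. access eel: MISS. Cache (LRU->MRU): [eel]
  2. access pig: MISS. Cache (LRU->MRU): [eel pig]
  3. access ant: MISS. Cache (LRU->MRU): [eel pig ant]
  4. access eel: HIT. Cache (LRU->MRU): [pig ant eel]
  5. access eel: HIT. Cache (LRU->MRU): [pig ant eel]
  6. access grape: MISS, evict pig. Cache (LRU->MRU): [ant eel grape]
  7. access ant: HIT. Cache (LRU->MRU): [eel grape ant]
  8. access ant: HIT. Cache (LRU->MRU): [eel grape ant]
  9. access ant: HIT. Cache (LRU->MRU): [eel grape ant]
  10. access eel: HIT. Cache (LRU->MRU): [grape ant eel]
  11. access grape: HIT. Cache (LRU->MRU): [ant eel grape]
  12. access ant: HIT. Cache (LRU->MRU): [eel grape ant]
  13. access fox: MISS, evict eel. Cache (LRU->MRU): [grape ant fox]
  14. access fox: HIT. Cache (LRU->MRU): [grape ant fox]
  15. access grape: HIT. Cache (LRU->MRU): [ant fox grape]
  16. access eel: MISS, evict ant. Cache (LRU->MRU): [fox grape eel]
  17. access eel: HIT. Cache (LRU->MRU): [fox grape eel]
  18. access ant: MISS, evict fox. Cache (LRU->MRU): [grape eel ant]
  19. access ant: HIT. Cache (LRU->MRU): [grape eel ant]
  20. access fox: MISS, evict grape. Cache (LRU->MRU): [eel ant fox]
  21. access grape: MISS, evict eel. Cache (LRU->MRU): [ant fox grape]
  22. access lemon: MISS, evict ant. Cache (LRU->MRU): [fox grape lemon]
  23. access fox: HIT. Cache (LRU->MRU): [grape lemon fox]
  24. access fox: HIT. Cache (LRU->MRU): [grape lemon fox]
Total: 14 hits, 10 misses, 7 evictions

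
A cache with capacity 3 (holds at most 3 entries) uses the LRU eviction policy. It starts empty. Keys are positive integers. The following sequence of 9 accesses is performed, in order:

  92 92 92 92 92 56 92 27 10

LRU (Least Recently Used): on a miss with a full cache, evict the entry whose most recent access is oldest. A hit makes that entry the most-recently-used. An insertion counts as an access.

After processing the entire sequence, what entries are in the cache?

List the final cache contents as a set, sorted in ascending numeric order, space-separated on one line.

LRU simulation (capacity=3):
  1. access 92: MISS. Cache (LRU->MRU): [92]
  2. access 92: HIT. Cache (LRU->MRU): [92]
  3. access 92: HIT. Cache (LRU->MRU): [92]
  4. access 92: HIT. Cache (LRU->MRU): [92]
  5. access 92: HIT. Cache (LRU->MRU): [92]
  6. access 56: MISS. Cache (LRU->MRU): [92 56]
  7. access 92: HIT. Cache (LRU->MRU): [56 92]
  8. access 27: MISS. Cache (LRU->MRU): [56 92 27]
  9. access 10: MISS, evict 56. Cache (LRU->MRU): [92 27 10]
Total: 5 hits, 4 misses, 1 evictions

Answer: 10 27 92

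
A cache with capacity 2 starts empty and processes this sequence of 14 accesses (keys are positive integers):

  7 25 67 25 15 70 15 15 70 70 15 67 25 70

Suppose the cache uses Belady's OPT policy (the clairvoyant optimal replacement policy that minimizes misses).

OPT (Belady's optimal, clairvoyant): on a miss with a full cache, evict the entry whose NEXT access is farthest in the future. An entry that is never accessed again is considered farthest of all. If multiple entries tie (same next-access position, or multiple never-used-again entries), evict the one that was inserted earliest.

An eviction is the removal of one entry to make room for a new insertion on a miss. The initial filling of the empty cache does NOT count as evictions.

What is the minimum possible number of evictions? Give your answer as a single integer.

OPT (Belady) simulation (capacity=2):
  1. access 7: MISS. Cache: [7]
  2. access 25: MISS. Cache: [7 25]
  3. access 67: MISS, evict 7 (next use: never). Cache: [25 67]
  4. access 25: HIT. Next use of 25: step 13. Cache: [25 67]
  5. access 15: MISS, evict 25 (next use: step 13). Cache: [67 15]
  6. access 70: MISS, evict 67 (next use: step 12). Cache: [15 70]
  7. access 15: HIT. Next use of 15: step 8. Cache: [15 70]
  8. access 15: HIT. Next use of 15: step 11. Cache: [15 70]
  9. access 70: HIT. Next use of 70: step 10. Cache: [15 70]
  10. access 70: HIT. Next use of 70: step 14. Cache: [15 70]
  11. access 15: HIT. Next use of 15: never. Cache: [15 70]
  12. access 67: MISS, evict 15 (next use: never). Cache: [70 67]
  13. access 25: MISS, evict 67 (next use: never). Cache: [70 25]
  14. access 70: HIT. Next use of 70: never. Cache: [70 25]
Total: 7 hits, 7 misses, 5 evictions

Answer: 5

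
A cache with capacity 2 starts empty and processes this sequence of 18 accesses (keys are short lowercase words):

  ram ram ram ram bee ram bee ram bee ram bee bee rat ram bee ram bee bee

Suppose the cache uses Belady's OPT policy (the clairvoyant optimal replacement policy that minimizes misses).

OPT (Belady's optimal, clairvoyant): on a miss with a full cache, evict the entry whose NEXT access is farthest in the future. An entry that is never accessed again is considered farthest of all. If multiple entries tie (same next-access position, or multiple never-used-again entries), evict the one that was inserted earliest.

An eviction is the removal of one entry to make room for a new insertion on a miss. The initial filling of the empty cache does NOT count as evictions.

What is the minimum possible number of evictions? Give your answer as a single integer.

Answer: 2

Derivation:
OPT (Belady) simulation (capacity=2):
  1. access ram: MISS. Cache: [ram]
  2. access ram: HIT. Next use of ram: step 3. Cache: [ram]
  3. access ram: HIT. Next use of ram: step 4. Cache: [ram]
  4. access ram: HIT. Next use of ram: step 6. Cache: [ram]
  5. access bee: MISS. Cache: [ram bee]
  6. access ram: HIT. Next use of ram: step 8. Cache: [ram bee]
  7. access bee: HIT. Next use of bee: step 9. Cache: [ram bee]
  8. access ram: HIT. Next use of ram: step 10. Cache: [ram bee]
  9. access bee: HIT. Next use of bee: step 11. Cache: [ram bee]
  10. access ram: HIT. Next use of ram: step 14. Cache: [ram bee]
  11. access bee: HIT. Next use of bee: step 12. Cache: [ram bee]
  12. access bee: HIT. Next use of bee: step 15. Cache: [ram bee]
  13. access rat: MISS, evict bee (next use: step 15). Cache: [ram rat]
  14. access ram: HIT. Next use of ram: step 16. Cache: [ram rat]
  15. access bee: MISS, evict rat (next use: never). Cache: [ram bee]
  16. access ram: HIT. Next use of ram: never. Cache: [ram bee]
  17. access bee: HIT. Next use of bee: step 18. Cache: [ram bee]
  18. access bee: HIT. Next use of bee: never. Cache: [ram bee]
Total: 14 hits, 4 misses, 2 evictions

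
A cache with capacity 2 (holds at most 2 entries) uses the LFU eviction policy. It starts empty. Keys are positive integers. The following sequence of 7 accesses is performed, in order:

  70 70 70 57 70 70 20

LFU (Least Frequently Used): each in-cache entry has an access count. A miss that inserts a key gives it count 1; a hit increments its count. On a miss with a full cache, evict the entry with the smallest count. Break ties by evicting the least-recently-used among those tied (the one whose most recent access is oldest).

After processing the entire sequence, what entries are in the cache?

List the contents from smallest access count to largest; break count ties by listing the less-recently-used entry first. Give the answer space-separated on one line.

LFU simulation (capacity=2):
  1. access 70: MISS. Cache: [70(c=1)]
  2. access 70: HIT, count now 2. Cache: [70(c=2)]
  3. access 70: HIT, count now 3. Cache: [70(c=3)]
  4. access 57: MISS. Cache: [57(c=1) 70(c=3)]
  5. access 70: HIT, count now 4. Cache: [57(c=1) 70(c=4)]
  6. access 70: HIT, count now 5. Cache: [57(c=1) 70(c=5)]
  7. access 20: MISS, evict 57(c=1). Cache: [20(c=1) 70(c=5)]
Total: 4 hits, 3 misses, 1 evictions

Answer: 20 70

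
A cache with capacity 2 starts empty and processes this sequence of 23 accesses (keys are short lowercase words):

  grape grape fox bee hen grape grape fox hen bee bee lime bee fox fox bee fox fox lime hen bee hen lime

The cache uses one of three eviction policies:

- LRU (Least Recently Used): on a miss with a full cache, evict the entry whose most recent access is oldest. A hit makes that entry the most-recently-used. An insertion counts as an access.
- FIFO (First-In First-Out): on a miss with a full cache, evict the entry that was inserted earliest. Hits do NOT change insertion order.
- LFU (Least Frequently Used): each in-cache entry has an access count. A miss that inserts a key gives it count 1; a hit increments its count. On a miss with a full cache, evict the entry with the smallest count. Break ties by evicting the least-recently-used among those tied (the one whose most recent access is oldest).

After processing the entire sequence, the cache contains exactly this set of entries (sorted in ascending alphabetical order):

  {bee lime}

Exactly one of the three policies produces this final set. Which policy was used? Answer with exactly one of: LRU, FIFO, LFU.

Simulating under each policy and comparing final sets:
  LRU: final set = {hen lime} -> differs
  FIFO: final set = {bee lime} -> MATCHES target
  LFU: final set = {grape lime} -> differs
Only FIFO produces the target set.

Answer: FIFO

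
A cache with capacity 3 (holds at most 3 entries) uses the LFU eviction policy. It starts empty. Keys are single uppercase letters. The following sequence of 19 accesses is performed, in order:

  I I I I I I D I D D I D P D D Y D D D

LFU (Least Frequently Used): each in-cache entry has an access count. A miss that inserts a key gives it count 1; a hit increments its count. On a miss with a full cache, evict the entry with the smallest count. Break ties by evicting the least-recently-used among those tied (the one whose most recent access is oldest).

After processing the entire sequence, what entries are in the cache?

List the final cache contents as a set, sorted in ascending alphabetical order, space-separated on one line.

Answer: D I Y

Derivation:
LFU simulation (capacity=3):
  1. access I: MISS. Cache: [I(c=1)]
  2. access I: HIT, count now 2. Cache: [I(c=2)]
  3. access I: HIT, count now 3. Cache: [I(c=3)]
  4. access I: HIT, count now 4. Cache: [I(c=4)]
  5. access I: HIT, count now 5. Cache: [I(c=5)]
  6. access I: HIT, count now 6. Cache: [I(c=6)]
  7. access D: MISS. Cache: [D(c=1) I(c=6)]
  8. access I: HIT, count now 7. Cache: [D(c=1) I(c=7)]
  9. access D: HIT, count now 2. Cache: [D(c=2) I(c=7)]
  10. access D: HIT, count now 3. Cache: [D(c=3) I(c=7)]
  11. access I: HIT, count now 8. Cache: [D(c=3) I(c=8)]
  12. access D: HIT, count now 4. Cache: [D(c=4) I(c=8)]
  13. access P: MISS. Cache: [P(c=1) D(c=4) I(c=8)]
  14. access D: HIT, count now 5. Cache: [P(c=1) D(c=5) I(c=8)]
  15. access D: HIT, count now 6. Cache: [P(c=1) D(c=6) I(c=8)]
  16. access Y: MISS, evict P(c=1). Cache: [Y(c=1) D(c=6) I(c=8)]
  17. access D: HIT, count now 7. Cache: [Y(c=1) D(c=7) I(c=8)]
  18. access D: HIT, count now 8. Cache: [Y(c=1) I(c=8) D(c=8)]
  19. access D: HIT, count now 9. Cache: [Y(c=1) I(c=8) D(c=9)]
Total: 15 hits, 4 misses, 1 evictions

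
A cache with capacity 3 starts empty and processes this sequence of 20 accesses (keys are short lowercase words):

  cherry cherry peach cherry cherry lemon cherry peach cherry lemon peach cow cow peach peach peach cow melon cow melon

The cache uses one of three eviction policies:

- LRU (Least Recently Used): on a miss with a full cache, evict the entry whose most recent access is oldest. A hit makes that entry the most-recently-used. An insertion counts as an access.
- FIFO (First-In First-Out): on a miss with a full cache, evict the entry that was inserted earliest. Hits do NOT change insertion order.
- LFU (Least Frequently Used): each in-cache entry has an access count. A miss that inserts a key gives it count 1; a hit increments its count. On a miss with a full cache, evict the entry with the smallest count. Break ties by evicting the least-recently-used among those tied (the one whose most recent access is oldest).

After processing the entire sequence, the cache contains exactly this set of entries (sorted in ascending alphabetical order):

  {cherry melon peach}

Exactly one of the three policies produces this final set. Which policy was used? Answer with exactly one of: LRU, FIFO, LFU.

Simulating under each policy and comparing final sets:
  LRU: final set = {cow melon peach} -> differs
  FIFO: final set = {cow lemon melon} -> differs
  LFU: final set = {cherry melon peach} -> MATCHES target
Only LFU produces the target set.

Answer: LFU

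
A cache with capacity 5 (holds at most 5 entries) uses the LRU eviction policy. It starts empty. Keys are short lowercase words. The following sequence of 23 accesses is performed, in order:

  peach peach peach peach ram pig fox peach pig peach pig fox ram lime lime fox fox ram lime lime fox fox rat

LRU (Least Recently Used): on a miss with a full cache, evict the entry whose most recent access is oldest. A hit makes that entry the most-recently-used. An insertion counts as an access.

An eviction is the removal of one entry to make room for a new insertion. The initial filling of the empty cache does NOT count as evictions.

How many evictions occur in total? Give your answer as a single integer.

Answer: 1

Derivation:
LRU simulation (capacity=5):
  1. access peach: MISS. Cache (LRU->MRU): [peach]
  2. access peach: HIT. Cache (LRU->MRU): [peach]
  3. access peach: HIT. Cache (LRU->MRU): [peach]
  4. access peach: HIT. Cache (LRU->MRU): [peach]
  5. access ram: MISS. Cache (LRU->MRU): [peach ram]
  6. access pig: MISS. Cache (LRU->MRU): [peach ram pig]
  7. access fox: MISS. Cache (LRU->MRU): [peach ram pig fox]
  8. access peach: HIT. Cache (LRU->MRU): [ram pig fox peach]
  9. access pig: HIT. Cache (LRU->MRU): [ram fox peach pig]
  10. access peach: HIT. Cache (LRU->MRU): [ram fox pig peach]
  11. access pig: HIT. Cache (LRU->MRU): [ram fox peach pig]
  12. access fox: HIT. Cache (LRU->MRU): [ram peach pig fox]
  13. access ram: HIT. Cache (LRU->MRU): [peach pig fox ram]
  14. access lime: MISS. Cache (LRU->MRU): [peach pig fox ram lime]
  15. access lime: HIT. Cache (LRU->MRU): [peach pig fox ram lime]
  16. access fox: HIT. Cache (LRU->MRU): [peach pig ram lime fox]
  17. access fox: HIT. Cache (LRU->MRU): [peach pig ram lime fox]
  18. access ram: HIT. Cache (LRU->MRU): [peach pig lime fox ram]
  19. access lime: HIT. Cache (LRU->MRU): [peach pig fox ram lime]
  20. access lime: HIT. Cache (LRU->MRU): [peach pig fox ram lime]
  21. access fox: HIT. Cache (LRU->MRU): [peach pig ram lime fox]
  22. access fox: HIT. Cache (LRU->MRU): [peach pig ram lime fox]
  23. access rat: MISS, evict peach. Cache (LRU->MRU): [pig ram lime fox rat]
Total: 17 hits, 6 misses, 1 evictions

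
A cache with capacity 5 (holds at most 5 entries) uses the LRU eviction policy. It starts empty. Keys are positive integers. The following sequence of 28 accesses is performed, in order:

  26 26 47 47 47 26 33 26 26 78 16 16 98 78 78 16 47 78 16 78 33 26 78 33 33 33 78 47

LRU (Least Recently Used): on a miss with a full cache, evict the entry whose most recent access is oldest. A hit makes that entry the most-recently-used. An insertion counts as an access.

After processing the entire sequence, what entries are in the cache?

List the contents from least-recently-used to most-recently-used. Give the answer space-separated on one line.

LRU simulation (capacity=5):
  1. access 26: MISS. Cache (LRU->MRU): [26]
  2. access 26: HIT. Cache (LRU->MRU): [26]
  3. access 47: MISS. Cache (LRU->MRU): [26 47]
  4. access 47: HIT. Cache (LRU->MRU): [26 47]
  5. access 47: HIT. Cache (LRU->MRU): [26 47]
  6. access 26: HIT. Cache (LRU->MRU): [47 26]
  7. access 33: MISS. Cache (LRU->MRU): [47 26 33]
  8. access 26: HIT. Cache (LRU->MRU): [47 33 26]
  9. access 26: HIT. Cache (LRU->MRU): [47 33 26]
  10. access 78: MISS. Cache (LRU->MRU): [47 33 26 78]
  11. access 16: MISS. Cache (LRU->MRU): [47 33 26 78 16]
  12. access 16: HIT. Cache (LRU->MRU): [47 33 26 78 16]
  13. access 98: MISS, evict 47. Cache (LRU->MRU): [33 26 78 16 98]
  14. access 78: HIT. Cache (LRU->MRU): [33 26 16 98 78]
  15. access 78: HIT. Cache (LRU->MRU): [33 26 16 98 78]
  16. access 16: HIT. Cache (LRU->MRU): [33 26 98 78 16]
  17. access 47: MISS, evict 33. Cache (LRU->MRU): [26 98 78 16 47]
  18. access 78: HIT. Cache (LRU->MRU): [26 98 16 47 78]
  19. access 16: HIT. Cache (LRU->MRU): [26 98 47 78 16]
  20. access 78: HIT. Cache (LRU->MRU): [26 98 47 16 78]
  21. access 33: MISS, evict 26. Cache (LRU->MRU): [98 47 16 78 33]
  22. access 26: MISS, evict 98. Cache (LRU->MRU): [47 16 78 33 26]
  23. access 78: HIT. Cache (LRU->MRU): [47 16 33 26 78]
  24. access 33: HIT. Cache (LRU->MRU): [47 16 26 78 33]
  25. access 33: HIT. Cache (LRU->MRU): [47 16 26 78 33]
  26. access 33: HIT. Cache (LRU->MRU): [47 16 26 78 33]
  27. access 78: HIT. Cache (LRU->MRU): [47 16 26 33 78]
  28. access 47: HIT. Cache (LRU->MRU): [16 26 33 78 47]
Total: 19 hits, 9 misses, 4 evictions

Answer: 16 26 33 78 47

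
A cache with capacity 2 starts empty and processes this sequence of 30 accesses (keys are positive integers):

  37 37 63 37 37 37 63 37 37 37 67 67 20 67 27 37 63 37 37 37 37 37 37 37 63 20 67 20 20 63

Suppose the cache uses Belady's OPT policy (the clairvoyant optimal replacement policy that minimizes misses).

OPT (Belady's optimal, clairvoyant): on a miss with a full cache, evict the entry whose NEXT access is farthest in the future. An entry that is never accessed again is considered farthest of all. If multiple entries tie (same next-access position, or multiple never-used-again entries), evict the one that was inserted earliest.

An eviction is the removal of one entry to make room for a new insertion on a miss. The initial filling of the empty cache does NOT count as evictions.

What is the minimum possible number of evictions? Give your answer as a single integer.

OPT (Belady) simulation (capacity=2):
  1. access 37: MISS. Cache: [37]
  2. access 37: HIT. Next use of 37: step 4. Cache: [37]
  3. access 63: MISS. Cache: [37 63]
  4. access 37: HIT. Next use of 37: step 5. Cache: [37 63]
  5. access 37: HIT. Next use of 37: step 6. Cache: [37 63]
  6. access 37: HIT. Next use of 37: step 8. Cache: [37 63]
  7. access 63: HIT. Next use of 63: step 17. Cache: [37 63]
  8. access 37: HIT. Next use of 37: step 9. Cache: [37 63]
  9. access 37: HIT. Next use of 37: step 10. Cache: [37 63]
  10. access 37: HIT. Next use of 37: step 16. Cache: [37 63]
  11. access 67: MISS, evict 63 (next use: step 17). Cache: [37 67]
  12. access 67: HIT. Next use of 67: step 14. Cache: [37 67]
  13. access 20: MISS, evict 37 (next use: step 16). Cache: [67 20]
  14. access 67: HIT. Next use of 67: step 27. Cache: [67 20]
  15. access 27: MISS, evict 67 (next use: step 27). Cache: [20 27]
  16. access 37: MISS, evict 27 (next use: never). Cache: [20 37]
  17. access 63: MISS, evict 20 (next use: step 26). Cache: [37 63]
  18. access 37: HIT. Next use of 37: step 19. Cache: [37 63]
  19. access 37: HIT. Next use of 37: step 20. Cache: [37 63]
  20. access 37: HIT. Next use of 37: step 21. Cache: [37 63]
  21. access 37: HIT. Next use of 37: step 22. Cache: [37 63]
  22. access 37: HIT. Next use of 37: step 23. Cache: [37 63]
  23. access 37: HIT. Next use of 37: step 24. Cache: [37 63]
  24. access 37: HIT. Next use of 37: never. Cache: [37 63]
  25. access 63: HIT. Next use of 63: step 30. Cache: [37 63]
  26. access 20: MISS, evict 37 (next use: never). Cache: [63 20]
  27. access 67: MISS, evict 63 (next use: step 30). Cache: [20 67]
  28. access 20: HIT. Next use of 20: step 29. Cache: [20 67]
  29. access 20: HIT. Next use of 20: never. Cache: [20 67]
  30. access 63: MISS, evict 20 (next use: never). Cache: [67 63]
Total: 20 hits, 10 misses, 8 evictions

Answer: 8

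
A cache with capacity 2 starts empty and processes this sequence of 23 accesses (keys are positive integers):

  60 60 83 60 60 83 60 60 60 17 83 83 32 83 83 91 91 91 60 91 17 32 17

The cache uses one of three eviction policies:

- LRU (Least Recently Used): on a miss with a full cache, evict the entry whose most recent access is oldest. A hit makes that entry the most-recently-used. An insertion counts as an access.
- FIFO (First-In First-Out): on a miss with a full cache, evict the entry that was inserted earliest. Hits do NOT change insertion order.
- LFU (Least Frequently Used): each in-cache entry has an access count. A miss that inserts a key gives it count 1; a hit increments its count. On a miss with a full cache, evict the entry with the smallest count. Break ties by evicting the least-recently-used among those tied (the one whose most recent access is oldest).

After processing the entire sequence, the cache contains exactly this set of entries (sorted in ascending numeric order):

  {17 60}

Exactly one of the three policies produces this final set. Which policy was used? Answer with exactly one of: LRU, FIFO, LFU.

Answer: LFU

Derivation:
Simulating under each policy and comparing final sets:
  LRU: final set = {17 32} -> differs
  FIFO: final set = {17 32} -> differs
  LFU: final set = {17 60} -> MATCHES target
Only LFU produces the target set.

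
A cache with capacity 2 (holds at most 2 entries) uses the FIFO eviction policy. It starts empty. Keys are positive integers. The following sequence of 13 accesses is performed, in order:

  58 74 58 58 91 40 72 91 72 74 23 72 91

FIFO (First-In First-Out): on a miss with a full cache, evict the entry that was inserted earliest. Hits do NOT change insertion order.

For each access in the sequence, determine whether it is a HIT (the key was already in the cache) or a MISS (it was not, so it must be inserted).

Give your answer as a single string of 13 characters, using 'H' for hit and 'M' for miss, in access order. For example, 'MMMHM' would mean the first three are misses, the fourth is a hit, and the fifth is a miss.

Answer: MMHHMMMMHMMMM

Derivation:
FIFO simulation (capacity=2):
  1. access 58: MISS. Cache (old->new): [58]
  2. access 74: MISS. Cache (old->new): [58 74]
  3. access 58: HIT. Cache (old->new): [58 74]
  4. access 58: HIT. Cache (old->new): [58 74]
  5. access 91: MISS, evict 58. Cache (old->new): [74 91]
  6. access 40: MISS, evict 74. Cache (old->new): [91 40]
  7. access 72: MISS, evict 91. Cache (old->new): [40 72]
  8. access 91: MISS, evict 40. Cache (old->new): [72 91]
  9. access 72: HIT. Cache (old->new): [72 91]
  10. access 74: MISS, evict 72. Cache (old->new): [91 74]
  11. access 23: MISS, evict 91. Cache (old->new): [74 23]
  12. access 72: MISS, evict 74. Cache (old->new): [23 72]
  13. access 91: MISS, evict 23. Cache (old->new): [72 91]
Total: 3 hits, 10 misses, 8 evictions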